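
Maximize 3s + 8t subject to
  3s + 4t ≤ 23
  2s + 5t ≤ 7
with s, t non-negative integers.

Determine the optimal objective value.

(s,t)=(1,1): 3·1+4·1=7≤23, 2·1+5·1=7≤7, objective 11.
(s,t)=(0,1): 3·0+4·1=4≤23, 2·0+5·1=5≤7, objective 8.
(s,t)=(2,0): 3·2+4·0=6≤23, 2·2+5·0=4≤7, objective 6.
No feasible integer point exceeds 11.

11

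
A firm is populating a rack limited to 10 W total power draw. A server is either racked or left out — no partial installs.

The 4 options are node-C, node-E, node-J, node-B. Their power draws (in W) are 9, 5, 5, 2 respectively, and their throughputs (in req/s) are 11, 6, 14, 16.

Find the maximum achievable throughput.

node-E + node-B: power draw 5 + 2 = 7 ≤ 10, throughput 6 + 16 = 22.
node-J + node-B: power draw 5 + 2 = 7 ≤ 10, throughput 14 + 16 = 30.
Best is node-J and node-B with total throughput 30.

30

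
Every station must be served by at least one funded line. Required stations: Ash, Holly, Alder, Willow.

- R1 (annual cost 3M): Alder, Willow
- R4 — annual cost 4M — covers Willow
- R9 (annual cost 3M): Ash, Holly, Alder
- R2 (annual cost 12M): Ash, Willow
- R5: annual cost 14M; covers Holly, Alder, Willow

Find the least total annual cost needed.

6

This is an integer covering problem.
Choose R1 and R9: together they cover Ash, Holly, Alder, Willow — every station.
Total annual cost: 3 + 3 = 6.
No cover costs less than 6.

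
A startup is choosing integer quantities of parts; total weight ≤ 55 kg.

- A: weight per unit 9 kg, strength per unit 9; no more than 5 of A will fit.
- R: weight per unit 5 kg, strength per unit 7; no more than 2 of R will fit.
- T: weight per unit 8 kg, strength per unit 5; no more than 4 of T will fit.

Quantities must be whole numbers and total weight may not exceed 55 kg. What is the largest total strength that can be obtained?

59

4×A, 2×R, and 1×T: weight 54 ≤ 55, strength 4·9 + 2·7 + 1·5 = 55.
5×A and 2×R: weight 55 ≤ 55, strength 5·9 + 2·7 = 59.
Best is 59.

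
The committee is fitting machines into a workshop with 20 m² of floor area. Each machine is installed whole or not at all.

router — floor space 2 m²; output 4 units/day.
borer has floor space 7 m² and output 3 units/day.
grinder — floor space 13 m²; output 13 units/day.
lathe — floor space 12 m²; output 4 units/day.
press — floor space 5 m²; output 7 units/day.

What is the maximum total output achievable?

router + grinder: floor space 2 + 13 = 15 ≤ 20, output 4 + 13 = 17.
grinder + press: floor space 13 + 5 = 18 ≤ 20, output 13 + 7 = 20.
router + grinder + press: floor space 2 + 13 + 5 = 20 ≤ 20, output 4 + 13 + 7 = 24.
Best is router, grinder, and press with total output 24.

24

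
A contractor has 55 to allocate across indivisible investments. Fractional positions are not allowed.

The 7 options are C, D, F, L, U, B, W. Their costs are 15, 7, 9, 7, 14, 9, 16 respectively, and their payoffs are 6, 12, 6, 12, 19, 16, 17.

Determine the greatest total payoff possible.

76

F + L + U + B + W: cost 9 + 7 + 14 + 9 + 16 = 55 ≤ 55, payoff 6 + 12 + 19 + 16 + 17 = 70.
D + F + U + B + W: cost 7 + 9 + 14 + 9 + 16 = 55 ≤ 55, payoff 12 + 6 + 19 + 16 + 17 = 70.
D + L + U + B + W: cost 7 + 7 + 14 + 9 + 16 = 53 ≤ 55, payoff 12 + 12 + 19 + 16 + 17 = 76.
Best is D, L, U, B, and W with total payoff 76.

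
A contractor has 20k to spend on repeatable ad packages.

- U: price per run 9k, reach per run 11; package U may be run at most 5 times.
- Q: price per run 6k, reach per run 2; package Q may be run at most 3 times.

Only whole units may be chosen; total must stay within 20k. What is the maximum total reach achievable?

22

2×U: price 18 ≤ 20, reach 2·11 = 22.
1×U and 1×Q: price 15 ≤ 20, reach 1·11 + 1·2 = 13.
Best is 22.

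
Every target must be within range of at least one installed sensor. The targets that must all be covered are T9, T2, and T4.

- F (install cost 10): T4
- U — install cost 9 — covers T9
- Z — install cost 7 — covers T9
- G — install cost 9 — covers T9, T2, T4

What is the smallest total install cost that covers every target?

9

G alone covers T9, T2, T4 — every target.
Total install cost: 9.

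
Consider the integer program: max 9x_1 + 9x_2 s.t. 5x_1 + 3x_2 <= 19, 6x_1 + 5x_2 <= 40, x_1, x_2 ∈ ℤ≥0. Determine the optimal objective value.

The continuous relaxation peaks at (0, 6.33) with value 57.00; rounding to a feasible lattice point costs some objective.
(x_1,x_2)=(0,6): 5·0+3·6=18≤19, 6·0+5·6=30≤40, objective 54.
(x_1,x_2)=(0,5): 5·0+3·5=15≤19, 6·0+5·5=25≤40, objective 45.
No feasible integer point exceeds 54.

54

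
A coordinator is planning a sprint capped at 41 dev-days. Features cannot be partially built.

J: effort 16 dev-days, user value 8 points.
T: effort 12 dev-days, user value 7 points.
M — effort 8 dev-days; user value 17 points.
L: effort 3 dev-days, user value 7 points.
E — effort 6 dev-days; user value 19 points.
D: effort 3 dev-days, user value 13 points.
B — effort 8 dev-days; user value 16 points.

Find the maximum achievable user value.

79

T + M + L + E + D + B: effort 12 + 8 + 3 + 6 + 3 + 8 = 40 ≤ 41, user value 7 + 17 + 7 + 19 + 13 + 16 = 79.
J + M + E + D + B: effort 16 + 8 + 6 + 3 + 8 = 41 ≤ 41, user value 8 + 17 + 19 + 13 + 16 = 73.
M + L + E + D + B: effort 8 + 3 + 6 + 3 + 8 = 28 ≤ 41, user value 17 + 7 + 19 + 13 + 16 = 72.
Best is T, M, L, E, D, and B with total user value 79.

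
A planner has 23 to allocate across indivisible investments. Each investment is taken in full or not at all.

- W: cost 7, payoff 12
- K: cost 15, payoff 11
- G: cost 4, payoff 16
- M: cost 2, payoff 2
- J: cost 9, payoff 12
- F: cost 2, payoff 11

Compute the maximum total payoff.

51

Allowing fractional choices, the relaxed optimum would be about 52.0, but investments are indivisible.
W + G + M + F: cost 7 + 4 + 2 + 2 = 15 ≤ 23, payoff 12 + 16 + 2 + 11 = 41.
W + G + J + F: cost 7 + 4 + 9 + 2 = 22 ≤ 23, payoff 12 + 16 + 12 + 11 = 51.
W + G + M + J: cost 7 + 4 + 2 + 9 = 22 ≤ 23, payoff 12 + 16 + 2 + 12 = 42.
Best is W, G, J, and F with total payoff 51.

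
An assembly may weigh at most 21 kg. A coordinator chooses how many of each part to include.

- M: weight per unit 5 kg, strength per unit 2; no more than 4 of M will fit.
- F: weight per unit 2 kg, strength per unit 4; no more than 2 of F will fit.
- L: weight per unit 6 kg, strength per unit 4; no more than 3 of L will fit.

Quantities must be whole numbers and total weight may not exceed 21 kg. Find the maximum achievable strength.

18

1×M, 2×F, and 2×L: weight 21 ≤ 21, strength 1·2 + 2·4 + 2·4 = 18.
1×F and 3×L: weight 20 ≤ 21, strength 1·4 + 3·4 = 16.
Best is 18.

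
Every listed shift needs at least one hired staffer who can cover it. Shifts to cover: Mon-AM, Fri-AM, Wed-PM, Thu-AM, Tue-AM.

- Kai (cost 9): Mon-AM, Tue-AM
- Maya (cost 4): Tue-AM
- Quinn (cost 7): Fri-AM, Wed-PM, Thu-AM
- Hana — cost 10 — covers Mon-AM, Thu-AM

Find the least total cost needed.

The greedy cost-per-new-shift heuristic would pick Quinn, Maya, and Kai for 20, but a cheaper cover exists.
Choose Kai and Quinn: together they cover Mon-AM, Fri-AM, Wed-PM, Thu-AM, Tue-AM — every shift.
Total cost: 9 + 7 = 16.
No cover costs less than 16.

16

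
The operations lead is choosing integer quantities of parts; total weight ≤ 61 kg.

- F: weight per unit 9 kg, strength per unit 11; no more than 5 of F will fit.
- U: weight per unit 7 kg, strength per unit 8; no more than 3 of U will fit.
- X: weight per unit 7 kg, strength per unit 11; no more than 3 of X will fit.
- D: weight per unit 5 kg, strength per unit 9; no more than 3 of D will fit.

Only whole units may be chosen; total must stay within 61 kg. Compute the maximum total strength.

1×F, 2×U, 3×X, and 3×D: weight 59 ≤ 61, strength 1·11 + 2·8 + 3·11 + 3·9 = 87.
2×F, 1×U, 3×X, and 3×D: weight 61 ≤ 61, strength 2·11 + 1·8 + 3·11 + 3·9 = 90.
Best is 90.

90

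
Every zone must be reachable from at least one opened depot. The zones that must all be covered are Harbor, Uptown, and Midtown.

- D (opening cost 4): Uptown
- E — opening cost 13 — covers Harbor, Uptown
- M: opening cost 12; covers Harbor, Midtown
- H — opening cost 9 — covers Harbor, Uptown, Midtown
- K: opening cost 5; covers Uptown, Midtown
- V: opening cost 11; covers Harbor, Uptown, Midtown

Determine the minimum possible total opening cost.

9

This is an integer covering problem.
H alone covers Harbor, Uptown, Midtown — every zone.
Total opening cost: 9.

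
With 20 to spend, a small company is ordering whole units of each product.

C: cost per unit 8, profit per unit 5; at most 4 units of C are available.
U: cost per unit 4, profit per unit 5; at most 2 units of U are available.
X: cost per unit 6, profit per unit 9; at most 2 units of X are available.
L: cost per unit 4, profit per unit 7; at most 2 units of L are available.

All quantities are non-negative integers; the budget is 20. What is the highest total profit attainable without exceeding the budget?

32

L has the best ratio (7/4); taking only L gives at most 2×7 = 14 (stopped by the supply cap of 2).
Mixing does better — 2×X and 2×L: cost 20 ≤ 20, profit 2·9 + 2·7 = 32.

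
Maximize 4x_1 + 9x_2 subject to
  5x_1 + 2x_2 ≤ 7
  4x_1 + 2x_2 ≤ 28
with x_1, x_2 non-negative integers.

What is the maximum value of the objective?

27

Relaxing integrality, the LP optimum is 31.50 at (x_1,x_2) = (0, 3.5), which is not an integer point.
(x_1,x_2)=(0,3): 5·0+2·3=6≤7, 4·0+2·3=6≤28, objective 27.
(x_1,x_2)=(0,2): 5·0+2·2=4≤7, 4·0+2·2=4≤28, objective 18.
No feasible integer point exceeds 27.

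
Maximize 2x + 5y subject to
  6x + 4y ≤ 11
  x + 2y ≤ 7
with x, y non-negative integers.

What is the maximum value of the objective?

(x,y)=(0,2): 6·0+4·2=8≤11, 1·0+2·2=4≤7, objective 10.
(x,y)=(1,1): 6·1+4·1=10≤11, 1·1+2·1=3≤7, objective 7.
(x,y)=(0,1): 6·0+4·1=4≤11, 1·0+2·1=2≤7, objective 5.
No feasible integer point exceeds 10.

10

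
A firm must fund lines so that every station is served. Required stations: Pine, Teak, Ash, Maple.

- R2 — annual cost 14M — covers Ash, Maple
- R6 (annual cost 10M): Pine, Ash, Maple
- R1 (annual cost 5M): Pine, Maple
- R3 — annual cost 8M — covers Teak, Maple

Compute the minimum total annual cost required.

Choose R6 and R3: together they cover Pine, Teak, Ash, Maple — every station.
Total annual cost: 10 + 8 = 18.

18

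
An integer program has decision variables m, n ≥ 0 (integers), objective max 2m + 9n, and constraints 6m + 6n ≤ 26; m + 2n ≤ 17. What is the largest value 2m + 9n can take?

(m,n)=(0,4) is feasible, giving 36.
(m,n)=(1,3) is feasible, giving 29.
Maximum is 36 at (m,n)=(0,4).

36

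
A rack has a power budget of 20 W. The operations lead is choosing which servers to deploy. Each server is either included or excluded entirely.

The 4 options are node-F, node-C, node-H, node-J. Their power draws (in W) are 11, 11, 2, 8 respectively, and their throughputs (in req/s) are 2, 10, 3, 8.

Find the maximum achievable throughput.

18

This is a 0-1 knapsack instance.
node-C + node-H: power draw 11 + 2 = 13 ≤ 20, throughput 10 + 3 = 13.
node-C + node-J: power draw 11 + 8 = 19 ≤ 20, throughput 10 + 8 = 18.
Best is node-C and node-J with total throughput 18.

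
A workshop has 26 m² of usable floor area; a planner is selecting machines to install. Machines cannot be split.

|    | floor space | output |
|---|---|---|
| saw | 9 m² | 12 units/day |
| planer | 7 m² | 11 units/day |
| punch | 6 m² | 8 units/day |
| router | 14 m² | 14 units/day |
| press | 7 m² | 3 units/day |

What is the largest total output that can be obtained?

Allowing fractional choices, the relaxed optimum would be about 35.0, but machines are indivisible.
saw + planer + punch: floor space 9 + 7 + 6 = 22 ≤ 26, output 12 + 11 + 8 = 31.
saw + router: floor space 9 + 14 = 23 ≤ 26, output 12 + 14 = 26.
Best is saw, planer, and punch with total output 31.

31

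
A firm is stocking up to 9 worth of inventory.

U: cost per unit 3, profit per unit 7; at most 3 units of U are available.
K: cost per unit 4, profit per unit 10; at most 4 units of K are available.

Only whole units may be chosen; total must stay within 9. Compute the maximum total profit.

21

Take 3×U: cost 9 ≤ 9, profit 3·7 = 21.
No other integer combination yields more.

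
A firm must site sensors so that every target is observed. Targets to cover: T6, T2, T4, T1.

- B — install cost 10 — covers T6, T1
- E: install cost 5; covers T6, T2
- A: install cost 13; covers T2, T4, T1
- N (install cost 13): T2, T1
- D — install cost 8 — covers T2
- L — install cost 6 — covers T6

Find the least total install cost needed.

18

Choose E and A: together they cover T6, T2, T4, T1 — every target.
Total install cost: 5 + 13 = 18.
No cover costs less than 18.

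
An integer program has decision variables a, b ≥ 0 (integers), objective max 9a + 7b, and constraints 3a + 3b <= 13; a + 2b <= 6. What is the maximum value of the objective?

(a,b)=(4,0): 3·4+3·0=12≤13, 1·4+2·0=4≤6, objective 36.
(a,b)=(3,1): 3·3+3·1=12≤13, 1·3+2·1=5≤6, objective 34.
(a,b)=(3,0): 3·3+3·0=9≤13, 1·3+2·0=3≤6, objective 27.
The best lattice point is (4,0), giving 36.

36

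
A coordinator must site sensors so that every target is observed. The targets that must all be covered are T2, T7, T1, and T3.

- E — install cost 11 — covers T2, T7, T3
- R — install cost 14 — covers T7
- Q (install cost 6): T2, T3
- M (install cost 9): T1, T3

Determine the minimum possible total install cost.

The greedy cost-per-new-target heuristic would pick Q, M, and E for 26, but a cheaper cover exists.
Choose E and M: together they cover T2, T7, T1, T3 — every target.
Total install cost: 11 + 9 = 20.
No cover costs less than 20.

20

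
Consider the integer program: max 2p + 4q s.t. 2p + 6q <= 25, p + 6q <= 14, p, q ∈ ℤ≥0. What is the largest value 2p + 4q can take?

24

(p,q)=(12,0) is feasible, giving 24.
(p,q)=(11,0) is feasible, giving 22.
Maximum is 24 at (p,q)=(12,0).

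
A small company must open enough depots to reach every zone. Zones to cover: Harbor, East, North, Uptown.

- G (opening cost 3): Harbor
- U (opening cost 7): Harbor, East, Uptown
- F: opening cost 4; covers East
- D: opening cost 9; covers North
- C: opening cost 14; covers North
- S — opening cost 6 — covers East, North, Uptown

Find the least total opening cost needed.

Choose G and S: together they cover Harbor, East, North, Uptown — every zone.
Total opening cost: 3 + 6 = 9.
No cover costs less than 9.

9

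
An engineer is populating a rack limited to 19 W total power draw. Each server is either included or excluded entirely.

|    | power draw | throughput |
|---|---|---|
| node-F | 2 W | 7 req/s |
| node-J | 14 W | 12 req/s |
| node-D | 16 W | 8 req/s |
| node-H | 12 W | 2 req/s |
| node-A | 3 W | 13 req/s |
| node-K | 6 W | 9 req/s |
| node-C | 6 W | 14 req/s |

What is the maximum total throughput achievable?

This is an integer program with binary decision variables.
Allowing fractional choices, the relaxed optimum would be about 44.7, but servers are indivisible.
node-F + node-A + node-K + node-C: power draw 2 + 3 + 6 + 6 = 17 ≤ 19, throughput 7 + 13 + 9 + 14 = 43.
node-F + node-A + node-C: power draw 2 + 3 + 6 = 11 ≤ 19, throughput 7 + 13 + 14 = 34.
node-A + node-K + node-C: power draw 3 + 6 + 6 = 15 ≤ 19, throughput 13 + 9 + 14 = 36.
Best is node-F, node-A, node-K, and node-C with total throughput 43.

43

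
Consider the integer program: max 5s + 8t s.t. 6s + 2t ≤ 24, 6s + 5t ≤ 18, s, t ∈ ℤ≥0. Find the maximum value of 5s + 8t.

Relaxing integrality, the LP optimum is 28.80 at (s,t) = (0, 3.6), which is not an integer point.
(s,t)=(0,3) is feasible, giving 24.
(s,t)=(1,2) is feasible, giving 21.
(s,t)=(0,2) is feasible, giving 16.
No feasible integer point exceeds 24.

24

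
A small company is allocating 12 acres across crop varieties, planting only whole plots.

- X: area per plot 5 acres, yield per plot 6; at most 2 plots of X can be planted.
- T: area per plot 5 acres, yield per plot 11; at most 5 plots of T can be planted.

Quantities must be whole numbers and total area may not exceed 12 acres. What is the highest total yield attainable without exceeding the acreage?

22

T has the best ratio (11/5); taking only T gives at most 2×11 = 22 (stopped by the area limit).
Optimal: 2×T: area 10 ≤ 12, yield 2·11 = 22.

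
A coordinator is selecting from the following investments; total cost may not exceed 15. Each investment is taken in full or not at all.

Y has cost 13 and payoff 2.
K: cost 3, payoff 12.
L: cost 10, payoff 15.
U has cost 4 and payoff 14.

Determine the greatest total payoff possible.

29

K + L: cost 3 + 10 = 13 ≤ 15, payoff 12 + 15 = 27.
L + U: cost 10 + 4 = 14 ≤ 15, payoff 15 + 14 = 29.
Best is L and U with total payoff 29.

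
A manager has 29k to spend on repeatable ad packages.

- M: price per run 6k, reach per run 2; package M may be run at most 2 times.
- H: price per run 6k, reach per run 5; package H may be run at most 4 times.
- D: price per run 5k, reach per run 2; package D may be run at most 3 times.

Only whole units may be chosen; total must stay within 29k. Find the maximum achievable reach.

22

H has the best ratio (5/6); taking only H gives at most 4×5 = 20 (stopped by the price limit).
Mixing does better — 4×H and 1×D: price 29 ≤ 29, reach 4·5 + 1·2 = 22.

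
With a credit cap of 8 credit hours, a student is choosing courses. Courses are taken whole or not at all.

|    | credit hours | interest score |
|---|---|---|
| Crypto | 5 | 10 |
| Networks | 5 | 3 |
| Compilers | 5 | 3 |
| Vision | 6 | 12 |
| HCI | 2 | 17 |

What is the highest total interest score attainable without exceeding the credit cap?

Vision + HCI: credit hours 6 + 2 = 8 ≤ 8, interest score 12 + 17 = 29.
Crypto + HCI: credit hours 5 + 2 = 7 ≤ 8, interest score 10 + 17 = 27.
Best is Vision and HCI with total interest score 29.

29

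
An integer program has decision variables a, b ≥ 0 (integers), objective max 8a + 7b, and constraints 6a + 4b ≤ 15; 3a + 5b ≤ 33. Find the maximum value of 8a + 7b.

22

(a,b)=(1,2) is feasible, giving 22.
(a,b)=(0,3) is feasible, giving 21.
(a,b)=(1,1) is feasible, giving 15.
No feasible integer point exceeds 22.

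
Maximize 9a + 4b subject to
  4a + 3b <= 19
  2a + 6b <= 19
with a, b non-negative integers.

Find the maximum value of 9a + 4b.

The continuous relaxation peaks at (4.75, 0) with value 42.75; rounding to a feasible lattice point costs some objective.
(a,b)=(4,1) is feasible, giving 40.
(a,b)=(4,0) is feasible, giving 36.
(a,b)=(3,2) is feasible, giving 35.
Maximum is 40 at (a,b)=(4,1).

40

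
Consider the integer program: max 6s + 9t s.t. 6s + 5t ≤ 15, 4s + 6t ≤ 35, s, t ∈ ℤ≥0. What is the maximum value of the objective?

27

(s,t)=(0,3): 6·0+5·3=15≤15, 4·0+6·3=18≤35, objective 27.
(s,t)=(0,2): 6·0+5·2=10≤15, 4·0+6·2=12≤35, objective 18.
No feasible integer point exceeds 27.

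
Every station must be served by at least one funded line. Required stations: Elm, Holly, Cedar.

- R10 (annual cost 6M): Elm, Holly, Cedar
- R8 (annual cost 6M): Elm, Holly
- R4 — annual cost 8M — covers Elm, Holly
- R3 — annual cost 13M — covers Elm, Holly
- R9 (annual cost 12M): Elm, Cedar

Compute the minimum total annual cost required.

6

R10 alone covers Elm, Holly, Cedar — every station.
Total annual cost: 6.
No cover costs less than 6.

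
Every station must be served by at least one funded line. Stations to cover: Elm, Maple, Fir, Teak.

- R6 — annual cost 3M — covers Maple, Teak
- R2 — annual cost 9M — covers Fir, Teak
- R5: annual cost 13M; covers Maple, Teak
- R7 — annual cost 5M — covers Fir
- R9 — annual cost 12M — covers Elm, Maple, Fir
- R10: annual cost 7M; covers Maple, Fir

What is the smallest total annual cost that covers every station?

This is a weighted set-cover instance.
The greedy cost-per-new-station heuristic would pick R6, R7, and R9 for 20, but a cheaper cover exists.
Choose R6 and R9: together they cover Elm, Maple, Fir, Teak — every station.
Total annual cost: 3 + 12 = 15.
No cover costs less than 15.

15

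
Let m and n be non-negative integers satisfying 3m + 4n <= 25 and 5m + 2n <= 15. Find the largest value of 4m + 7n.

The continuous relaxation peaks at (0, 6.25) with value 43.75; rounding to a feasible lattice point costs some objective.
(m,n)=(0,6): 3·0+4·6=24≤25, 5·0+2·6=12≤15, objective 42.
(m,n)=(1,5): 3·1+4·5=23≤25, 5·1+2·5=15≤15, objective 39.
(m,n)=(0,5): 3·0+4·5=20≤25, 5·0+2·5=10≤15, objective 35.
The best lattice point is (0,6), giving 42.

42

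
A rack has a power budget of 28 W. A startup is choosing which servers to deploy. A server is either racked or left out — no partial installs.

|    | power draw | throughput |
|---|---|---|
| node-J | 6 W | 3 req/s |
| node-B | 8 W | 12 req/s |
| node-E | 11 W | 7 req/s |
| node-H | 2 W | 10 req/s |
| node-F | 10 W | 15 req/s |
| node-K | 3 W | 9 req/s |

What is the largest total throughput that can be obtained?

46

Take node-B, node-H, node-F, and node-K: power draw 8 + 2 + 10 + 3 = 23 ≤ 28, throughput 12 + 10 + 15 + 9 = 46.
No other feasible combination does better.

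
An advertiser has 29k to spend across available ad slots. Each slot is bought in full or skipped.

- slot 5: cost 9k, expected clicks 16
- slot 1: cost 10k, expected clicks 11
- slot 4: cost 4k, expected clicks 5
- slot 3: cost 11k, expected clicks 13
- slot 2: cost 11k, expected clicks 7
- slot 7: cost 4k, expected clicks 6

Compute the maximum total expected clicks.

slot 5 + slot 4 + slot 3 + slot 7: cost 9 + 4 + 11 + 4 = 28 ≤ 29, expected clicks 16 + 5 + 13 + 6 = 40.
slot 5 + slot 3 + slot 7: cost 9 + 11 + 4 = 24 ≤ 29, expected clicks 16 + 13 + 6 = 35.
slot 5 + slot 1 + slot 4 + slot 7: cost 9 + 10 + 4 + 4 = 27 ≤ 29, expected clicks 16 + 11 + 5 + 6 = 38.
Best is slot 5, slot 4, slot 3, and slot 7 with total expected clicks 40.

40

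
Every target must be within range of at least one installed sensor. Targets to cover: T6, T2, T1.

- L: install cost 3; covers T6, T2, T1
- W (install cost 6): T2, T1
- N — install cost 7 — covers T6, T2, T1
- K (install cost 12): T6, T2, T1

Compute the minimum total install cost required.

L alone covers T6, T2, T1 — every target.
Total install cost: 3.
No cover costs less than 3.

3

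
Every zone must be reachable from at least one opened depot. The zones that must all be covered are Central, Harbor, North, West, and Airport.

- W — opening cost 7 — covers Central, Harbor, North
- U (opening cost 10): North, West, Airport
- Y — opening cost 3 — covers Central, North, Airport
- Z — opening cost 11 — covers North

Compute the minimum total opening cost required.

This is an integer covering problem.
Choose W and U: together they cover Central, Harbor, North, West, Airport — every zone.
Total opening cost: 7 + 10 = 17.

17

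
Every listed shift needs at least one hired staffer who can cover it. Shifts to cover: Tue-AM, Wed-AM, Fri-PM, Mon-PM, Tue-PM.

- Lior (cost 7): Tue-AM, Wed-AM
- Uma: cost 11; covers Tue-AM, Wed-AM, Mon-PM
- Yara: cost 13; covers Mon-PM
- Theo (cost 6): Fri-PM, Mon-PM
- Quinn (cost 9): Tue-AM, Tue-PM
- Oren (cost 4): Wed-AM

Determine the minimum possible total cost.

This is an integer covering problem.
The greedy cost-per-new-shift heuristic would pick Theo, Lior, and Quinn for 22, but a cheaper cover exists.
Choose Theo, Quinn, and Oren: together they cover Tue-AM, Wed-AM, Fri-PM, Mon-PM, Tue-PM — every shift.
Total cost: 6 + 9 + 4 = 19.
No cover costs less than 19.

19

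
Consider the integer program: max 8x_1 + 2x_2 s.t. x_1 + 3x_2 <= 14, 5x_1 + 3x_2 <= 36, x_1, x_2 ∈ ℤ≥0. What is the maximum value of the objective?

56

(x_1,x_2)=(7,0) is feasible, giving 56.
(x_1,x_2)=(6,1) is feasible, giving 50.
(x_1,x_2)=(6,0) is feasible, giving 48.
Maximum is 56 at (x_1,x_2)=(7,0).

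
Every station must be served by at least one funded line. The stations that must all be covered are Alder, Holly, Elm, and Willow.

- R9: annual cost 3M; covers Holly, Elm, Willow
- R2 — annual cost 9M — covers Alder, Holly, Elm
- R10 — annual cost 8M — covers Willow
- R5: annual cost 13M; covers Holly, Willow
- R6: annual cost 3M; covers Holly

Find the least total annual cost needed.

This is an integer covering problem.
Choose R9 and R2: together they cover Alder, Holly, Elm, Willow — every station.
Total annual cost: 3 + 9 = 12.
No cover costs less than 12.

12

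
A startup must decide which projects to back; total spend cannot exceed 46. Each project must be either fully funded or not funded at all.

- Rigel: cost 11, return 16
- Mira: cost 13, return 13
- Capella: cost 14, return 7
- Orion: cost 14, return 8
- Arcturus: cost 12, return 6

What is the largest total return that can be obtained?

37

Rigel + Mira + Capella: cost 11 + 13 + 14 = 38 ≤ 46, return 16 + 13 + 7 = 36.
Rigel + Mira + Orion: cost 11 + 13 + 14 = 38 ≤ 46, return 16 + 13 + 8 = 37.
Best is Rigel, Mira, and Orion with total return 37.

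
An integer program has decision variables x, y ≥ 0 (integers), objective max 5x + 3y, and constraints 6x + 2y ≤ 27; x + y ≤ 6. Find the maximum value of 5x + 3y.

24

(x,y)=(3,3) is feasible, giving 24.
(x,y)=(4,1) is feasible, giving 23.
(x,y)=(2,4) is feasible, giving 22.
The best lattice point is (3,3), giving 24.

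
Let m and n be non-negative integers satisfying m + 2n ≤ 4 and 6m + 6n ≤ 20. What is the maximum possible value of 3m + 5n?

11

The continuous relaxation peaks at (2.67, 0.667) with value 11.33; rounding to a feasible lattice point costs some objective.
(m,n)=(2,1): 1·2+2·1=4≤4, 6·2+6·1=18≤20, objective 11.
(m,n)=(3,0): 1·3+2·0=3≤4, 6·3+6·0=18≤20, objective 9.
(m,n)=(1,1): 1·1+2·1=3≤4, 6·1+6·1=12≤20, objective 8.
(m,n)=(2,0): 1·2+2·0=2≤4, 6·2+6·0=12≤20, objective 6.
No feasible integer point exceeds 11.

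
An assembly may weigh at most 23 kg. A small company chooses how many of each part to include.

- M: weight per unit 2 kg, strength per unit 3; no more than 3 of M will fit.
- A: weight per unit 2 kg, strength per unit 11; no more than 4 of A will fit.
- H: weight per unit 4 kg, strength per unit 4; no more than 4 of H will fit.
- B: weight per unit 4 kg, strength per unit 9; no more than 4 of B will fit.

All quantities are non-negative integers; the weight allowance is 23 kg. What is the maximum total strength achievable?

This is a bounded integer knapsack.
A has the best ratio (11/2); taking only A gives at most 4×11 = 44 (stopped by the supply cap of 4).
Mixing does better — 1×M, 4×A, and 3×B: weight 22 ≤ 23, strength 1·3 + 4·11 + 3·9 = 74.

74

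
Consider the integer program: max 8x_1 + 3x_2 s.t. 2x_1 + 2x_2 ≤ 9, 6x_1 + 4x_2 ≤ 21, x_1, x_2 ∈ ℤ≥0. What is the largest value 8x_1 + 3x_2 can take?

Relaxing integrality, the LP optimum is 28.00 at (x_1,x_2) = (3.5, 0), which is not an integer point.
(x_1,x_2)=(3,0): 2·3+2·0=6≤9, 6·3+4·0=18≤21, objective 24.
(x_1,x_2)=(2,1): 2·2+2·1=6≤9, 6·2+4·1=16≤21, objective 19.
(x_1,x_2)=(2,0): 2·2+2·0=4≤9, 6·2+4·0=12≤21, objective 16.
Maximum is 24 at (x_1,x_2)=(3,0).

24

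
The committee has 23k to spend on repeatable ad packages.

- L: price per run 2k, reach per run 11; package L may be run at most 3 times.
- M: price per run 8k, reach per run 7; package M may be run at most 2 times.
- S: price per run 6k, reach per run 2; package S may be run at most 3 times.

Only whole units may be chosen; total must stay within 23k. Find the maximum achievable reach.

Take 3×L and 2×M: price 22 ≤ 23, reach 3·11 + 2·7 = 47.
L has the best ratio (11/2) and is taken to its limit of 3; remaining capacity is filled optimally with the others.

47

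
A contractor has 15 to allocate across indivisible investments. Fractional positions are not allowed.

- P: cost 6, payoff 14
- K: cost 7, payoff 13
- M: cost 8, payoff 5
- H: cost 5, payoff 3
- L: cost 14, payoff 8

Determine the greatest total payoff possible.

P + M: cost 6 + 8 = 14 ≤ 15, payoff 14 + 5 = 19.
K + M: cost 7 + 8 = 15 ≤ 15, payoff 13 + 5 = 18.
P + K: cost 6 + 7 = 13 ≤ 15, payoff 14 + 13 = 27.
Best is P and K with total payoff 27.

27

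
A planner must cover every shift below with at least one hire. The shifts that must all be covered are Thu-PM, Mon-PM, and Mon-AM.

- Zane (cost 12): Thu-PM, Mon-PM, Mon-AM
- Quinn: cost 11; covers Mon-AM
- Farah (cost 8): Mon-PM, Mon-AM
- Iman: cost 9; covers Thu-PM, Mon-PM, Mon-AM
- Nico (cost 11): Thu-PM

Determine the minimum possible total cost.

9

Iman alone covers Thu-PM, Mon-PM, Mon-AM — every shift.
Total cost: 9.
No cover costs less than 9.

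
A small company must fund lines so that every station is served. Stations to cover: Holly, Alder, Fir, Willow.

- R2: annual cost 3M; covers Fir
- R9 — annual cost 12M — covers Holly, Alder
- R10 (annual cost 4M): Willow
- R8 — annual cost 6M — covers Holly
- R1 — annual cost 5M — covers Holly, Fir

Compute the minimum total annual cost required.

19

The greedy cost-per-new-station heuristic would pick R1, R10, and R9 for 21, but a cheaper cover exists.
Choose R2, R9, and R10: together they cover Holly, Alder, Fir, Willow — every station.
Total annual cost: 3 + 12 + 4 = 19.
No cover costs less than 19.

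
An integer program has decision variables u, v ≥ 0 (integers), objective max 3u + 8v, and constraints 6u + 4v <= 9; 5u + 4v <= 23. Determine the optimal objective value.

16

Relaxing integrality, the LP optimum is 18.00 at (u,v) = (0, 2.25), which is not an integer point.
(u,v)=(0,2): 6·0+4·2=8≤9, 5·0+4·2=8≤23, objective 16.
(u,v)=(0,1): 6·0+4·1=4≤9, 5·0+4·1=4≤23, objective 8.
Maximum is 16 at (u,v)=(0,2).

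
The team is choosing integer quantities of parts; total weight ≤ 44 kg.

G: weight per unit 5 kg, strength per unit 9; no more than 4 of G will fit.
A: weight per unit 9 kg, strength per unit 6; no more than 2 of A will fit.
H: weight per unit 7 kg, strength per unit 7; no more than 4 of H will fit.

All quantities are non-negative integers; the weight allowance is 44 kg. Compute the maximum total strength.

This is a bounded integer knapsack.
4×G and 3×H: weight 41 ≤ 44, strength 4·9 + 3·7 = 57.
4×G, 1×A, and 2×H: weight 43 ≤ 44, strength 4·9 + 1·6 + 2·7 = 56.
Best is 57.

57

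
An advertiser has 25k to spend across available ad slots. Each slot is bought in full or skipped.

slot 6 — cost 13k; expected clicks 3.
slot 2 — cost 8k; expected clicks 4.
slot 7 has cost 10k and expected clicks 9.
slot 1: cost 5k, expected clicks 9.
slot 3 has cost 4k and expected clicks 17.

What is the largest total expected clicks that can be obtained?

slot 7 + slot 1 + slot 3: cost 10 + 5 + 4 = 19 ≤ 25, expected clicks 9 + 9 + 17 = 35.
slot 2 + slot 7 + slot 3: cost 8 + 10 + 4 = 22 ≤ 25, expected clicks 4 + 9 + 17 = 30.
slot 2 + slot 1 + slot 3: cost 8 + 5 + 4 = 17 ≤ 25, expected clicks 4 + 9 + 17 = 30.
Best is slot 7, slot 1, and slot 3 with total expected clicks 35.

35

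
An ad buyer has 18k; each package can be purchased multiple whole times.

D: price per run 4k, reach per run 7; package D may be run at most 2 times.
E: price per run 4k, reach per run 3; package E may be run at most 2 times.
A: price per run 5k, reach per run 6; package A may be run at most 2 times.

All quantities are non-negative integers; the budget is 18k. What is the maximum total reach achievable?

D has the best ratio (7/4); taking only D gives at most 2×7 = 14 (stopped by the supply cap of 2).
Mixing does better — 2×D and 2×A: price 18 ≤ 18, reach 2·7 + 2·6 = 26.

26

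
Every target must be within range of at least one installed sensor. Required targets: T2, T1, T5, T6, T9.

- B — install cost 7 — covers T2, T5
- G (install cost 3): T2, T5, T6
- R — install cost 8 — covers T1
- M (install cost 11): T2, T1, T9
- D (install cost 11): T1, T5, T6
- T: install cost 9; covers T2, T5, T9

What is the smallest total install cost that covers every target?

14

Choose G and M: together they cover T2, T1, T5, T6, T9 — every target.
Total install cost: 3 + 11 = 14.
No cover costs less than 14.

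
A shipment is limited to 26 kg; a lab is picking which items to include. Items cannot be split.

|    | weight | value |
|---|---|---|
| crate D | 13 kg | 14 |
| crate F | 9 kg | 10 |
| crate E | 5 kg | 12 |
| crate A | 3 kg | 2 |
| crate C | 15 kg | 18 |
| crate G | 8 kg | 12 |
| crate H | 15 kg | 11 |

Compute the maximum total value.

38

Take crate D, crate E, and crate G: weight 13 + 5 + 8 = 26 ≤ 26, value 14 + 12 + 12 = 38.
No other feasible combination does better.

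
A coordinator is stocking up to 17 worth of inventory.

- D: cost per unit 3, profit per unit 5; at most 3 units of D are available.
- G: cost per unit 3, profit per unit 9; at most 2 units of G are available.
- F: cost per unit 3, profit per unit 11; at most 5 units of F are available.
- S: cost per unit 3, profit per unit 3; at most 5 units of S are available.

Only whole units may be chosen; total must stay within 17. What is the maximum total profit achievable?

This is a bounded integer knapsack.
F has the best ratio (11/3); taking only F gives at most 5×11 = 55 (stopped by the cost limit).
Optimal: 5×F: cost 15 ≤ 17, profit 5·11 = 55.

55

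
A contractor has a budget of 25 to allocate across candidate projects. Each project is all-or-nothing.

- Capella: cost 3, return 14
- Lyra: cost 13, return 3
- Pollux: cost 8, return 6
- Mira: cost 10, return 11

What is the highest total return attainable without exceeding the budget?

31

Allowing fractional choices, the relaxed optimum would be about 31.9, but projects are indivisible.
Capella + Pollux + Mira: cost 3 + 8 + 10 = 21 ≤ 25, return 14 + 6 + 11 = 31.
Capella + Mira: cost 3 + 10 = 13 ≤ 25, return 14 + 11 = 25.
Capella + Lyra + Pollux: cost 3 + 13 + 8 = 24 ≤ 25, return 14 + 3 + 6 = 23.
Best is Capella, Pollux, and Mira with total return 31.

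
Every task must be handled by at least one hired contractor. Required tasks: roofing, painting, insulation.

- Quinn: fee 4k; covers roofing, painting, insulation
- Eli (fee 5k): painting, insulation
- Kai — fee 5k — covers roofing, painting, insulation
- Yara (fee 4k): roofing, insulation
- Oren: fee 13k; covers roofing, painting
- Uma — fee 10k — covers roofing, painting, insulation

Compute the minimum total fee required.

4

This is an integer covering problem.
Quinn alone covers roofing, painting, insulation — every task.
Total fee: 4.
No cover costs less than 4.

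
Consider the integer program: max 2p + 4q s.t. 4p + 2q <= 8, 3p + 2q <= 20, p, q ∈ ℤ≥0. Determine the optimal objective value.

16

(p,q)=(0,4): 4·0+2·4=8≤8, 3·0+2·4=8≤20, objective 16.
(p,q)=(0,3): 4·0+2·3=6≤8, 3·0+2·3=6≤20, objective 12.
The best lattice point is (0,4), giving 16.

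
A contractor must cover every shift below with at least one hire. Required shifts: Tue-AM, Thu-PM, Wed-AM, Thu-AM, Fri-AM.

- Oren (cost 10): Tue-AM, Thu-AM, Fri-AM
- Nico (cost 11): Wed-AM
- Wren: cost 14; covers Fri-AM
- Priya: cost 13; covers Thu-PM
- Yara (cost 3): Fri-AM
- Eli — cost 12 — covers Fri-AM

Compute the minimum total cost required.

The greedy cost-per-new-shift heuristic would pick Yara, Oren, Nico, and Priya for 37, but a cheaper cover exists.
Choose Oren, Nico, and Priya: together they cover Tue-AM, Thu-PM, Wed-AM, Thu-AM, Fri-AM — every shift.
Total cost: 10 + 11 + 13 = 34.
No cover costs less than 34.

34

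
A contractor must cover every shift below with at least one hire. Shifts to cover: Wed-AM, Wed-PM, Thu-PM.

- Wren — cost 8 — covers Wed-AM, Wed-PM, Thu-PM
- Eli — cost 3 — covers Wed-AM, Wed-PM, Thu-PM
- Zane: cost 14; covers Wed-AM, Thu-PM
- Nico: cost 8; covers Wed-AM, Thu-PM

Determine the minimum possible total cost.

3

This is an integer covering problem.
Eli alone covers Wed-AM, Wed-PM, Thu-PM — every shift.
Total cost: 3.
No cover costs less than 3.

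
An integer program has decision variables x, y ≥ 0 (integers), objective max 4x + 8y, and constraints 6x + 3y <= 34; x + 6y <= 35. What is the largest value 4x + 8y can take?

52

(x,y)=(3,5): 6·3+3·5=33≤34, 1·3+6·5=33≤35, objective 52.
(x,y)=(2,5): 6·2+3·5=27≤34, 1·2+6·5=32≤35, objective 48.
(x,y)=(3,4): 6·3+3·4=30≤34, 1·3+6·4=27≤35, objective 44.
The best lattice point is (3,5), giving 52.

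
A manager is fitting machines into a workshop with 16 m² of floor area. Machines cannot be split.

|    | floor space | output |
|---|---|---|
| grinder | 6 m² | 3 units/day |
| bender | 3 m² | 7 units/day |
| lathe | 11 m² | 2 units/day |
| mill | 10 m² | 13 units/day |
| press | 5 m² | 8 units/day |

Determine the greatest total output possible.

Allowing fractional choices, the relaxed optimum would be about 25.4, but machines are indivisible.
bender + mill: floor space 3 + 10 = 13 ≤ 16, output 7 + 13 = 20.
mill + press: floor space 10 + 5 = 15 ≤ 16, output 13 + 8 = 21.
Best is mill and press with total output 21.

21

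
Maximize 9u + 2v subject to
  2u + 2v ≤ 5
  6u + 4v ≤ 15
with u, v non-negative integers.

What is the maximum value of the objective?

18

(u,v)=(2,0): 2·2+2·0=4≤5, 6·2+4·0=12≤15, objective 18.
(u,v)=(1,1): 2·1+2·1=4≤5, 6·1+4·1=10≤15, objective 11.
(u,v)=(1,0): 2·1+2·0=2≤5, 6·1+4·0=6≤15, objective 9.
Maximum is 18 at (u,v)=(2,0).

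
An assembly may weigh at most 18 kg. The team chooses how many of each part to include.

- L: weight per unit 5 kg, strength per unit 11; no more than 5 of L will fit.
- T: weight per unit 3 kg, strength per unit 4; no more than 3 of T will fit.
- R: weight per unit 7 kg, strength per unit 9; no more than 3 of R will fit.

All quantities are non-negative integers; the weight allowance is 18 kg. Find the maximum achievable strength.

L has the best ratio (11/5); taking only L gives at most 3×11 = 33 (stopped by the weight limit).
Mixing does better — 3×L and 1×T: weight 18 ≤ 18, strength 3·11 + 1·4 = 37.

37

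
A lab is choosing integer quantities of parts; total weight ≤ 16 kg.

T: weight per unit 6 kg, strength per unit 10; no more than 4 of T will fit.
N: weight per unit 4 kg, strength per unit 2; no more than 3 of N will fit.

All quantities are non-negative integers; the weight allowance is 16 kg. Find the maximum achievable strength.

22

Take 2×T and 1×N: weight 16 ≤ 16, strength 2·10 + 1·2 = 22.
No other integer combination yields more.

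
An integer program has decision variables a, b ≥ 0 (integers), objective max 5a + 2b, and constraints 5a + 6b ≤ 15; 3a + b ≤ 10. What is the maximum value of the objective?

15

(a,b)=(3,0): 5·3+6·0=15≤15, 3·3+1·0=9≤10, objective 15.
(a,b)=(2,0): 5·2+6·0=10≤15, 3·2+1·0=6≤10, objective 10.
The best lattice point is (3,0), giving 15.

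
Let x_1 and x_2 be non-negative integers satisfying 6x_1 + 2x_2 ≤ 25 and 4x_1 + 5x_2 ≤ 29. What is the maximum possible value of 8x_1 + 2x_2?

Relaxing integrality, the LP optimum is 33.33 at (x_1,x_2) = (4.17, 0), which is not an integer point.
(x_1,x_2)=(4,0): 6·4+2·0=24≤25, 4·4+5·0=16≤29, objective 32.
(x_1,x_2)=(3,1): 6·3+2·1=20≤25, 4·3+5·1=17≤29, objective 26.
(x_1,x_2)=(3,0): 6·3+2·0=18≤25, 4·3+5·0=12≤29, objective 24.
No feasible integer point exceeds 32.

32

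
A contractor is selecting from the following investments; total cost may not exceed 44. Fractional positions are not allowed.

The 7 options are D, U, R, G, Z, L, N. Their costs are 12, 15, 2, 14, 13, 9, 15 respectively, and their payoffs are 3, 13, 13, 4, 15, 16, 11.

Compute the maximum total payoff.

Treat it as a binary knapsack problem.
U + R + Z + L: cost 15 + 2 + 13 + 9 = 39 ≤ 44, payoff 13 + 13 + 15 + 16 = 57.
U + R + L + N: cost 15 + 2 + 9 + 15 = 41 ≤ 44, payoff 13 + 13 + 16 + 11 = 53.
R + Z + L + N: cost 2 + 13 + 9 + 15 = 39 ≤ 44, payoff 13 + 15 + 16 + 11 = 55.
Best is U, R, Z, and L with total payoff 57.

57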